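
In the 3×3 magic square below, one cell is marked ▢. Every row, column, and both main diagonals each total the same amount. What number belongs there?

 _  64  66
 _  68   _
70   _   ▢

Anti-diagonal is complete and sums to 204; that is the magic constant.
Using row 1: 64 + 66 + ? → (1,1) = 204 − 130 = 74.
Column 1 needs 204; the known cells sum to 144, so (2,1) = 60.
Using column 2: 64 + 68 + ? → (3,2) = 204 − 132 = 72.
From main diagonal, 204 − (74 + 68) gives (3,3) = 62.

62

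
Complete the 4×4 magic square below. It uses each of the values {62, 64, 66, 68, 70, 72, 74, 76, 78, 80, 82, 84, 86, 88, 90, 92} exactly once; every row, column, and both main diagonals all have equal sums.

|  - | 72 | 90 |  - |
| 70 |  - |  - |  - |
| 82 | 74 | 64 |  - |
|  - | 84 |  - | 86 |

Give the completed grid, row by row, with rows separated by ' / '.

The 16 entries sum to 1232, so each line sums to 1232/4 = 308.
From row 3, 308 − (82 + 74 + 64) gives (3,4) = 88.
Using column 2: 72 + 74 + 84 + ? → (2,2) = 308 − 230 = 78.
Using main diagonal: 78 + 64 + 86 + ? → (1,1) = 308 − 228 = 80.
Row 1: 80 + 72 + 90 + ? = 308, so (1,4) = 66.
Column 1 needs 308; the known cells sum to 232, so (4,1) = 76.
Using column 4: 66 + 88 + 86 + ? → (2,4) = 308 − 240 = 68.
Using anti-diagonal: 66 + 74 + 76 + ? → (2,3) = 308 − 216 = 92.
Using row 4: 76 + 84 + 86 + ? → (4,3) = 308 − 246 = 62.

80 72 90 66 / 70 78 92 68 / 82 74 64 88 / 76 84 62 86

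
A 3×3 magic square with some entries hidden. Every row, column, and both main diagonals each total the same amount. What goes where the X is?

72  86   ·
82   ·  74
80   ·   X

Column 1 is complete and sums to 234; that is the magic constant.
Row 1: 72 + 86 + ? = 234, so (1,3) = 76.
The remaining cell in row 2 is (2,2) = 234 − 156 = 78.
From column 2, 234 − (86 + 78) gives (3,2) = 70.
Column 3 must total 234; the given cells sum to 150, so (3,3) = 84.

84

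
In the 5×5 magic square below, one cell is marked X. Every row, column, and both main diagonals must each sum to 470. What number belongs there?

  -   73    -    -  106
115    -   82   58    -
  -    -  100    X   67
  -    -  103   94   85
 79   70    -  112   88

76

The remaining cell in row 5 is (5,3) = 470 − 349 = 121.
Column 3 needs 470; the known cells sum to 406, so (1,3) = 64.
Column 5 must total 470; the given cells sum to 346, so (2,5) = 124.
Anti-diagonal must total 470; the given cells sum to 343, so (4,2) = 127.
Row 2: 115 + 82 + 58 + 124 + ? = 470, so (2,2) = 91.
From row 4, 470 − (127 + 103 + 94 + 85) gives (4,1) = 61.
Column 2 needs 470; the known cells sum to 361, so (3,2) = 109.
From main diagonal, 470 − (91 + 100 + 94 + 88) gives (1,1) = 97.
Row 1 needs 470; the known cells sum to 340, so (1,4) = 130.
From column 1, 470 − (97 + 115 + 61 + 79) gives (3,1) = 118.
From column 4, 470 − (130 + 58 + 94 + 112) gives (3,4) = 76.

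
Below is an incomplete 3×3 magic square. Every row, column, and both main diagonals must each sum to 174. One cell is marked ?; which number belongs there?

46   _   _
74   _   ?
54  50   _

42

Row 3 needs 174; the known cells sum to 104, so (3,3) = 70.
The remaining cell in main diagonal is (2,2) = 174 − 116 = 58.
The remaining cell in anti-diagonal is (1,3) = 174 − 112 = 62.
From row 1, 174 − (46 + 62) gives (1,2) = 66.
Row 2 must total 174; the given cells sum to 132, so (2,3) = 42.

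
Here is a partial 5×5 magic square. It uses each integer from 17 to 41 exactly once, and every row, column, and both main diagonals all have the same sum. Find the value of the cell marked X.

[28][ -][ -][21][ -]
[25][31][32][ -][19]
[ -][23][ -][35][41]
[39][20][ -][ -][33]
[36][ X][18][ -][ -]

37

The entries are 17 through 41, which sum to 725, so each line sums to 725/5 = 145.
Row 2: 25 + 31 + 32 + 19 + ? = 145, so (2,4) = 38.
Column 1: 28 + 25 + 39 + 36 + ? = 145, so (3,1) = 17.
Using row 3: 17 + 23 + 35 + 41 + ? → (3,3) = 145 − 116 = 29.
Anti-diagonal must total 145; the given cells sum to 123, so (1,5) = 22.
Column 5 must total 145; the given cells sum to 115, so (5,5) = 30.
From main diagonal, 145 − (28 + 31 + 29 + 30) gives (4,4) = 27.
Row 4: 39 + 20 + 27 + 33 + ? = 145, so (4,3) = 26.
Using column 3: 32 + 29 + 26 + 18 + ? → (1,3) = 145 − 105 = 40.
Column 4: 21 + 38 + 35 + 27 + ? = 145, so (5,4) = 24.
The remaining cell in row 1 is (1,2) = 145 − 111 = 34.
Row 5: 36 + 18 + 24 + 30 + ? = 145, so (5,2) = 37.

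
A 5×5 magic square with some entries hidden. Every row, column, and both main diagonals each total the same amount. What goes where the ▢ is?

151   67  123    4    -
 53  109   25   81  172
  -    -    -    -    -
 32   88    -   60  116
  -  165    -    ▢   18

Row 2 is complete and sums to 440; that is the magic constant.
The remaining cell in row 1 is (1,5) = 440 − 345 = 95.
The remaining cell in row 4 is (4,3) = 440 − 296 = 144.
Column 2 needs 440; the known cells sum to 429, so (3,2) = 11.
Column 5 needs 440; the known cells sum to 401, so (3,5) = 39.
From main diagonal, 440 − (151 + 109 + 60 + 18) gives (3,3) = 102.
Anti-diagonal needs 440; the known cells sum to 366, so (5,1) = 74.
Column 1 must total 440; the given cells sum to 310, so (3,1) = 130.
Column 3 must total 440; the given cells sum to 394, so (5,3) = 46.
Row 3: 130 + 11 + 102 + 39 + ? = 440, so (3,4) = 158.
Row 5: 74 + 165 + 46 + 18 + ? = 440, so (5,4) = 137.

137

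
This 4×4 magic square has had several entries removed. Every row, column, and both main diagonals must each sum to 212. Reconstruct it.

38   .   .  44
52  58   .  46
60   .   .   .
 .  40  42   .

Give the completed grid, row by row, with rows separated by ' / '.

38 64 66 44 / 52 58 56 46 / 60 50 48 54 / 62 40 42 68

Row 2: 52 + 58 + 46 + ? = 212, so (2,3) = 56.
From column 1, 212 − (38 + 52 + 60) gives (4,1) = 62.
The remaining cell in anti-diagonal is (3,2) = 212 − 162 = 50.
From row 4, 212 − (62 + 40 + 42) gives (4,4) = 68.
Column 2 needs 212; the known cells sum to 148, so (1,2) = 64.
The remaining cell in column 4 is (3,4) = 212 − 158 = 54.
Using main diagonal: 38 + 58 + 68 + ? → (3,3) = 212 − 164 = 48.
Using row 1: 38 + 64 + 44 + ? → (1,3) = 212 − 146 = 66.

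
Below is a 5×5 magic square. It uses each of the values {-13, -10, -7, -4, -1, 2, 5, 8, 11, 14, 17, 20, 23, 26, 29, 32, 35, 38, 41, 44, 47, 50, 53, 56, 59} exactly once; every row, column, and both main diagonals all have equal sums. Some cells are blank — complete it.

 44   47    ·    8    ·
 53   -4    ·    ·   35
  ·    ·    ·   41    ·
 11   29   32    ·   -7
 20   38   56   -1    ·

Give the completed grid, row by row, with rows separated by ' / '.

The 25 entries sum to 575, so each line sums to 575/5 = 115.
The remaining cell in row 4 is (4,4) = 115 − 65 = 50.
The remaining cell in row 5 is (5,5) = 115 − 113 = 2.
Column 1 needs 115; the known cells sum to 128, so (3,1) = -13.
The remaining cell in column 2 is (3,2) = 115 − 110 = 5.
Column 4 must total 115; the given cells sum to 98, so (2,4) = 17.
Main diagonal must total 115; the given cells sum to 92, so (3,3) = 23.
Anti-diagonal needs 115; the known cells sum to 89, so (1,5) = 26.
Row 1 must total 115; the given cells sum to 125, so (1,3) = -10.
Row 2: 53 + (-4) + 17 + 35 + ? = 115, so (2,3) = 14.
Row 3 must total 115; the given cells sum to 56, so (3,5) = 59.

44 47 -10 8 26 / 53 -4 14 17 35 / -13 5 23 41 59 / 11 29 32 50 -7 / 20 38 56 -1 2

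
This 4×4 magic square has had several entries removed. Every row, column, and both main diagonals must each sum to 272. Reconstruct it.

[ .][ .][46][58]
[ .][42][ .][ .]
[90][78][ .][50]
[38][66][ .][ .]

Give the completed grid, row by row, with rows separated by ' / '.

82 86 46 58 / 62 42 98 70 / 90 78 54 50 / 38 66 74 94

Row 3 must total 272; the given cells sum to 218, so (3,3) = 54.
Column 2: 42 + 78 + 66 + ? = 272, so (1,2) = 86.
Using anti-diagonal: 58 + 78 + 38 + ? → (2,3) = 272 − 174 = 98.
From row 1, 272 − (86 + 46 + 58) gives (1,1) = 82.
The remaining cell in column 1 is (2,1) = 272 − 210 = 62.
Using column 3: 46 + 98 + 54 + ? → (4,3) = 272 − 198 = 74.
Using main diagonal: 82 + 42 + 54 + ? → (4,4) = 272 − 178 = 94.
The remaining cell in row 2 is (2,4) = 272 − 202 = 70.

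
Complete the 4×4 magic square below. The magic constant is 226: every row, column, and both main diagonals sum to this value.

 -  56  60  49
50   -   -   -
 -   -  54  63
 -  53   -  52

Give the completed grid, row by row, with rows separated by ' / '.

61 56 60 49 / 50 59 55 62 / 51 58 54 63 / 64 53 57 52

The remaining cell in row 1 is (1,1) = 226 − 165 = 61.
The remaining cell in column 4 is (2,4) = 226 − 164 = 62.
Using main diagonal: 61 + 54 + 52 + ? → (2,2) = 226 − 167 = 59.
From row 2, 226 − (50 + 59 + 62) gives (2,3) = 55.
Column 2 must total 226; the given cells sum to 168, so (3,2) = 58.
Column 3 needs 226; the known cells sum to 169, so (4,3) = 57.
From anti-diagonal, 226 − (49 + 55 + 58) gives (4,1) = 64.
Row 3: 58 + 54 + 63 + ? = 226, so (3,1) = 51.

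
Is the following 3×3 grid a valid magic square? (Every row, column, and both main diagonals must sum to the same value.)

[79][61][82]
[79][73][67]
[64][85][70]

Row 1: 79 + 61 + 82 = 222.
Row 2: 79 + 73 + 67 = 219.
Row 3: 64 + 85 + 70 = 219.
Column 1: 79 + 79 + 64 = 222.
Column 2: 61 + 73 + 85 = 219.
Column 3: 82 + 67 + 70 = 219.
Main diagonal: 79 + 73 + 70 = 222.
Anti-diagonal: 82 + 73 + 64 = 219.

No — row 1 sums to 222 but column 3 sums to 219.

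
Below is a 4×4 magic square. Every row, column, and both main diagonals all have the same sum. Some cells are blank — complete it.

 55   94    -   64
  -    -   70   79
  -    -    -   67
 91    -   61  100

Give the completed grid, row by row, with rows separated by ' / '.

55 94 97 64 / 88 73 70 79 / 76 85 82 67 / 91 58 61 100

Column 4 is already complete: 64 + 79 + 67 + 100 = 310, so that is the magic constant.
Using row 1: 55 + 94 + 64 + ? → (1,3) = 310 − 213 = 97.
Using row 4: 91 + 61 + 100 + ? → (4,2) = 310 − 252 = 58.
Column 3: 97 + 70 + 61 + ? = 310, so (3,3) = 82.
Using main diagonal: 55 + 82 + 100 + ? → (2,2) = 310 − 237 = 73.
Anti-diagonal: 64 + 70 + 91 + ? = 310, so (3,2) = 85.
Row 2 must total 310; the given cells sum to 222, so (2,1) = 88.
The remaining cell in row 3 is (3,1) = 310 − 234 = 76.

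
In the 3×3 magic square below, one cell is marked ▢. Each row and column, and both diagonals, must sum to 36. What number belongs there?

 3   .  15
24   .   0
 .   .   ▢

Using row 1: 3 + 15 + ? → (1,2) = 36 − 18 = 18.
Row 2 needs 36; the known cells sum to 24, so (2,2) = 12.
Column 1: 3 + 24 + ? = 36, so (3,1) = 9.
Column 2 must total 36; the given cells sum to 30, so (3,2) = 6.
From column 3, 36 − (15 + 0) gives (3,3) = 21.

21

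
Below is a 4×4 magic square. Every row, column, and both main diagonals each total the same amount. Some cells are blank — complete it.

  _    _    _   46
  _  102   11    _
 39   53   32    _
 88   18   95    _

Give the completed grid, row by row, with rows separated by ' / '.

Anti-diagonal is already complete: 46 + 11 + 53 + 88 = 198, so that is the magic constant.
Row 3 must total 198; the given cells sum to 124, so (3,4) = 74.
Using row 4: 88 + 18 + 95 + ? → (4,4) = 198 − 201 = -3.
Column 2: 102 + 53 + 18 + ? = 198, so (1,2) = 25.
The remaining cell in column 3 is (1,3) = 198 − 138 = 60.
Column 4: 46 + 74 + (-3) + ? = 198, so (2,4) = 81.
Main diagonal must total 198; the given cells sum to 131, so (1,1) = 67.
Row 2: 102 + 11 + 81 + ? = 198, so (2,1) = 4.

67 25 60 46 / 4 102 11 81 / 39 53 32 74 / 88 18 95 -3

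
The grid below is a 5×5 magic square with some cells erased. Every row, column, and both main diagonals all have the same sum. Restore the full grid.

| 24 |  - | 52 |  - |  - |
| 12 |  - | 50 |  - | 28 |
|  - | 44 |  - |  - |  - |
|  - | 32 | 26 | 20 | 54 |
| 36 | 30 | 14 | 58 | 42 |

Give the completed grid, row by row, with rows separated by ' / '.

24 18 52 46 40 / 12 56 50 34 28 / 60 44 38 22 16 / 48 32 26 20 54 / 36 30 14 58 42

Row 5 is already complete: 36 + 30 + 14 + 58 + 42 = 180, so that is the magic constant.
Row 4 must total 180; the given cells sum to 132, so (4,1) = 48.
The remaining cell in column 1 is (3,1) = 180 − 120 = 60.
Column 3 must total 180; the given cells sum to 142, so (3,3) = 38.
From main diagonal, 180 − (24 + 38 + 20 + 42) gives (2,2) = 56.
The remaining cell in row 2 is (2,4) = 180 − 146 = 34.
Column 2: 56 + 44 + 32 + 30 + ? = 180, so (1,2) = 18.
From anti-diagonal, 180 − (34 + 38 + 32 + 36) gives (1,5) = 40.
Row 1: 24 + 18 + 52 + 40 + ? = 180, so (1,4) = 46.
Column 4 must total 180; the given cells sum to 158, so (3,4) = 22.
Using column 5: 40 + 28 + 54 + 42 + ? → (3,5) = 180 − 164 = 16.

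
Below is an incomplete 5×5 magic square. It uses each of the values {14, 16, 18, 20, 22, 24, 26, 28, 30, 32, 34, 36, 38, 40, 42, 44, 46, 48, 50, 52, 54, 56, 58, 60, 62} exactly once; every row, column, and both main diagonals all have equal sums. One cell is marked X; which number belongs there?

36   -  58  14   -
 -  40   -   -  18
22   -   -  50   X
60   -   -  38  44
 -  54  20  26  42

The 25 entries sum to 950, so each line sums to 950/5 = 190.
Using row 5: 54 + 20 + 26 + 42 + ? → (5,1) = 190 − 142 = 48.
Using column 1: 36 + 22 + 60 + 48 + ? → (2,1) = 190 − 166 = 24.
Column 4: 14 + 50 + 38 + 26 + ? = 190, so (2,4) = 62.
Main diagonal: 36 + 40 + 38 + 42 + ? = 190, so (3,3) = 34.
Row 2: 24 + 40 + 62 + 18 + ? = 190, so (2,3) = 46.
Column 3: 58 + 46 + 34 + 20 + ? = 190, so (4,3) = 32.
Row 4 must total 190; the given cells sum to 174, so (4,2) = 16.
Anti-diagonal needs 190; the known cells sum to 160, so (1,5) = 30.
Row 1 must total 190; the given cells sum to 138, so (1,2) = 52.
Using column 2: 52 + 40 + 16 + 54 + ? → (3,2) = 190 − 162 = 28.
Column 5 must total 190; the given cells sum to 134, so (3,5) = 56.

56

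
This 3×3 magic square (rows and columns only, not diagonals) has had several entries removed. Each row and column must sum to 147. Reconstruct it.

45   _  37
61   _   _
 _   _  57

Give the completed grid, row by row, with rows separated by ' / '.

45 65 37 / 61 33 53 / 41 49 57

Row 1: 45 + 37 + ? = 147, so (1,2) = 65.
Using column 1: 45 + 61 + ? → (3,1) = 147 − 106 = 41.
Column 3 must total 147; the given cells sum to 94, so (2,3) = 53.
Row 2 must total 147; the given cells sum to 114, so (2,2) = 33.
Row 3: 41 + 57 + ? = 147, so (3,2) = 49.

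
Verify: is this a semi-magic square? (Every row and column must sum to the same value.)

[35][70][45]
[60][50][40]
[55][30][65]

Yes

Row 1: 35 + 70 + 45 = 150.
Row 2: 60 + 50 + 40 = 150.
Row 3: 55 + 30 + 65 = 150.
Column 1: 35 + 60 + 55 = 150.
Column 2: 70 + 50 + 30 = 150.
Column 3: 45 + 40 + 65 = 150.
All lines sum to 150.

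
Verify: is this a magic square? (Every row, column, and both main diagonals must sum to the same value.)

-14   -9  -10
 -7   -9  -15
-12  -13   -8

Row 1: -14 + (-9) + (-10) = -33.
Row 2: -7 + (-9) + (-15) = -31.
Row 3: -12 + (-13) + (-8) = -33.
Column 1: -14 + (-7) + (-12) = -33.
Column 2: -9 + (-9) + (-13) = -31.
Column 3: -10 + (-15) + (-8) = -33.
Main diagonal: -14 + (-9) + (-8) = -31.
Anti-diagonal: -10 + (-9) + (-12) = -31.

No — column 1 sums to -33 but main diagonal sums to -31.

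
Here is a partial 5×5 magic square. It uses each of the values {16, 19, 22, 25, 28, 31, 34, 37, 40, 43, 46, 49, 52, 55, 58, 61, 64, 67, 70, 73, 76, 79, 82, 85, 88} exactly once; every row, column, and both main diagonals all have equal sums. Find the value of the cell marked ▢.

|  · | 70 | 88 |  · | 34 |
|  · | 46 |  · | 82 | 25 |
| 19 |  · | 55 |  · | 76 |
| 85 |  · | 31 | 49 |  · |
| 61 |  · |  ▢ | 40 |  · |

The 25 entries sum to 1300, so each line sums to 1300/5 = 260.
Anti-diagonal must total 260; the given cells sum to 232, so (4,2) = 28.
Row 4 must total 260; the given cells sum to 193, so (4,5) = 67.
Column 5 must total 260; the given cells sum to 202, so (5,5) = 58.
The remaining cell in main diagonal is (1,1) = 260 − 208 = 52.
Row 1: 52 + 70 + 88 + 34 + ? = 260, so (1,4) = 16.
From column 1, 260 − (52 + 19 + 85 + 61) gives (2,1) = 43.
Using column 4: 16 + 82 + 49 + 40 + ? → (3,4) = 260 − 187 = 73.
From row 2, 260 − (43 + 46 + 82 + 25) gives (2,3) = 64.
Row 3: 19 + 55 + 73 + 76 + ? = 260, so (3,2) = 37.
Column 2 needs 260; the known cells sum to 181, so (5,2) = 79.
Using column 3: 88 + 64 + 55 + 31 + ? → (5,3) = 260 − 238 = 22.

22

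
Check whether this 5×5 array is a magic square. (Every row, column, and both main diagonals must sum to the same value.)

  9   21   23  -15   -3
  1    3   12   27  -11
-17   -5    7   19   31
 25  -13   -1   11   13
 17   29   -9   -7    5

No — row 4 sums to 35 but column 3 sums to 32.

Row 1: 9 + 21 + 23 + (-15) + (-3) = 35.
Row 2: 1 + 3 + 12 + 27 + (-11) = 32.
Row 3: -17 + (-5) + 7 + 19 + 31 = 35.
Row 4: 25 + (-13) + (-1) + 11 + 13 = 35.
Row 5: 17 + 29 + (-9) + (-7) + 5 = 35.
Column 1: 9 + 1 + (-17) + 25 + 17 = 35.
Column 2: 21 + 3 + (-5) + (-13) + 29 = 35.
Column 3: 23 + 12 + 7 + (-1) + (-9) = 32.
Column 4: -15 + 27 + 19 + 11 + (-7) = 35.
Column 5: -3 + (-11) + 31 + 13 + 5 = 35.
Main diagonal: 9 + 3 + 7 + 11 + 5 = 35.
Anti-diagonal: -3 + 27 + 7 + (-13) + 17 = 35.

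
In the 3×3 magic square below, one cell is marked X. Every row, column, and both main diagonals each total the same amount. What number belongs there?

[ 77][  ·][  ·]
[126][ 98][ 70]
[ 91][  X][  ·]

84

Row 2 is complete and sums to 294; that is the magic constant.
Using main diagonal: 77 + 98 + ? → (3,3) = 294 − 175 = 119.
Using anti-diagonal: 98 + 91 + ? → (1,3) = 294 − 189 = 105.
Using row 1: 77 + 105 + ? → (1,2) = 294 − 182 = 112.
Row 3: 91 + 119 + ? = 294, so (3,2) = 84.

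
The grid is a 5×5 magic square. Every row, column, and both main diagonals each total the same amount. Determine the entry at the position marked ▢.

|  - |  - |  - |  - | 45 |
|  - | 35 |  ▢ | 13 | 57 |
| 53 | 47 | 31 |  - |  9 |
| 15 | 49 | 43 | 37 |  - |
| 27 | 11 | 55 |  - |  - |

19

Anti-diagonal is complete and sums to 165; that is the magic constant.
Row 3 needs 165; the known cells sum to 140, so (3,4) = 25.
From row 4, 165 − (15 + 49 + 43 + 37) gives (4,5) = 21.
Column 2 must total 165; the given cells sum to 142, so (1,2) = 23.
Using column 5: 45 + 57 + 9 + 21 + ? → (5,5) = 165 − 132 = 33.
Main diagonal: 35 + 31 + 37 + 33 + ? = 165, so (1,1) = 29.
From row 5, 165 − (27 + 11 + 55 + 33) gives (5,4) = 39.
Column 1 must total 165; the given cells sum to 124, so (2,1) = 41.
Column 4 needs 165; the known cells sum to 114, so (1,4) = 51.
Row 1 must total 165; the given cells sum to 148, so (1,3) = 17.
From row 2, 165 − (41 + 35 + 13 + 57) gives (2,3) = 19.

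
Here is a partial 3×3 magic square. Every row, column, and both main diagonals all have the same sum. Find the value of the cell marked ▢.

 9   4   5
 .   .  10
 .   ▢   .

Row 1 is complete and sums to 18; that is the magic constant.
From column 3, 18 − (5 + 10) gives (3,3) = 3.
Main diagonal: 9 + 3 + ? = 18, so (2,2) = 6.
Using anti-diagonal: 5 + 6 + ? → (3,1) = 18 − 11 = 7.
The remaining cell in row 2 is (2,1) = 18 − 16 = 2.
Row 3: 7 + 3 + ? = 18, so (3,2) = 8.

8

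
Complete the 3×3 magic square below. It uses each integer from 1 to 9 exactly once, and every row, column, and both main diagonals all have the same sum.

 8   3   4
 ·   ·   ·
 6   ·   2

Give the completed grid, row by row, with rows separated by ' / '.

8 3 4 / 1 5 9 / 6 7 2

The entries are 1 through 9, which sum to 45, so each line sums to 45/3 = 15.
From row 3, 15 − (6 + 2) gives (3,2) = 7.
Column 1: 8 + 6 + ? = 15, so (2,1) = 1.
Column 2: 3 + 7 + ? = 15, so (2,2) = 5.
The remaining cell in column 3 is (2,3) = 15 − 6 = 9.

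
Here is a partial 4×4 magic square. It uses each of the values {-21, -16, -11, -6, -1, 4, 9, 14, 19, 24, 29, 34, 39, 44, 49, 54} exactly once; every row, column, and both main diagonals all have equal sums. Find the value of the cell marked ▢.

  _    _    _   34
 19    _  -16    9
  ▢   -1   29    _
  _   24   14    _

The 16 entries sum to 264, so each line sums to 264/4 = 66.
From row 2, 66 − (19 + (-16) + 9) gives (2,2) = 54.
The remaining cell in column 2 is (1,2) = 66 − 77 = -11.
Column 3: -16 + 29 + 14 + ? = 66, so (1,3) = 39.
Anti-diagonal needs 66; the known cells sum to 17, so (4,1) = 49.
Row 1: -11 + 39 + 34 + ? = 66, so (1,1) = 4.
Using row 4: 49 + 24 + 14 + ? → (4,4) = 66 − 87 = -21.
Column 1 needs 66; the known cells sum to 72, so (3,1) = -6.

-6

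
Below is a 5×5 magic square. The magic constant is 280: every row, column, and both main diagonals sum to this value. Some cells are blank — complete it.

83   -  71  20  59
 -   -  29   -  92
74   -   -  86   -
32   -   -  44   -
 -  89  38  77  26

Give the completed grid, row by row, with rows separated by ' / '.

83 47 71 20 59 / 41 65 29 53 92 / 74 23 62 86 35 / 32 56 80 44 68 / 50 89 38 77 26

Row 1 must total 280; the given cells sum to 233, so (1,2) = 47.
Row 5 must total 280; the given cells sum to 230, so (5,1) = 50.
Column 1: 83 + 74 + 32 + 50 + ? = 280, so (2,1) = 41.
Column 4 needs 280; the known cells sum to 227, so (2,4) = 53.
Row 2: 41 + 29 + 53 + 92 + ? = 280, so (2,2) = 65.
Main diagonal needs 280; the known cells sum to 218, so (3,3) = 62.
Using anti-diagonal: 59 + 53 + 62 + 50 + ? → (4,2) = 280 − 224 = 56.
Column 2 must total 280; the given cells sum to 257, so (3,2) = 23.
Column 3 must total 280; the given cells sum to 200, so (4,3) = 80.
Row 3: 74 + 23 + 62 + 86 + ? = 280, so (3,5) = 35.
Row 4 must total 280; the given cells sum to 212, so (4,5) = 68.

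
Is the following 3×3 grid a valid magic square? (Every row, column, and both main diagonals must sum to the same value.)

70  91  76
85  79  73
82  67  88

Yes

Row 1: 70 + 91 + 76 = 237.
Row 2: 85 + 79 + 73 = 237.
Row 3: 82 + 67 + 88 = 237.
Column 1: 70 + 85 + 82 = 237.
Column 2: 91 + 79 + 67 = 237.
Column 3: 76 + 73 + 88 = 237.
Main diagonal: 70 + 79 + 88 = 237.
Anti-diagonal: 76 + 79 + 82 = 237.
All lines sum to 237.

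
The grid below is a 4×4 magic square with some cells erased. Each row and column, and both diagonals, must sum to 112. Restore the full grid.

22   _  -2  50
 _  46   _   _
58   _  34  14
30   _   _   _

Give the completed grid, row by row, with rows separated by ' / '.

22 42 -2 50 / 2 46 26 38 / 58 6 34 14 / 30 18 54 10

Row 1 must total 112; the given cells sum to 70, so (1,2) = 42.
The remaining cell in row 3 is (3,2) = 112 − 106 = 6.
Column 1 needs 112; the known cells sum to 110, so (2,1) = 2.
Column 2 needs 112; the known cells sum to 94, so (4,2) = 18.
The remaining cell in main diagonal is (4,4) = 112 − 102 = 10.
From anti-diagonal, 112 − (50 + 6 + 30) gives (2,3) = 26.
The remaining cell in row 2 is (2,4) = 112 − 74 = 38.
From row 4, 112 − (30 + 18 + 10) gives (4,3) = 54.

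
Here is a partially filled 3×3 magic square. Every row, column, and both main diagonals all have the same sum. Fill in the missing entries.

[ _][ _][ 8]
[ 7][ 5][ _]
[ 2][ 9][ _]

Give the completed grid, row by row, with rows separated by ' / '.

Anti-diagonal is already complete: 8 + 5 + 2 = 15, so that is the magic constant.
Row 2 must total 15; the given cells sum to 12, so (2,3) = 3.
Row 3 must total 15; the given cells sum to 11, so (3,3) = 4.
Column 1 needs 15; the known cells sum to 9, so (1,1) = 6.
Column 2 needs 15; the known cells sum to 14, so (1,2) = 1.

6 1 8 / 7 5 3 / 2 9 4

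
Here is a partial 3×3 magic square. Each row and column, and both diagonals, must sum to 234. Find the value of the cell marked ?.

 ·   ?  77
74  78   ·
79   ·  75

76

Row 2 must total 234; the given cells sum to 152, so (2,3) = 82.
From row 3, 234 − (79 + 75) gives (3,2) = 80.
Column 1 needs 234; the known cells sum to 153, so (1,1) = 81.
From column 2, 234 − (78 + 80) gives (1,2) = 76.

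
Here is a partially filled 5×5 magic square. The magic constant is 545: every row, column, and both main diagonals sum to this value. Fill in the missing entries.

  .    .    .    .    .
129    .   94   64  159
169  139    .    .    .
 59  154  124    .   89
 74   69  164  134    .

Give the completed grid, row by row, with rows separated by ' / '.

114 84 54 149 144 / 129 99 94 64 159 / 169 139 109 79 49 / 59 154 124 119 89 / 74 69 164 134 104

From row 2, 545 − (129 + 94 + 64 + 159) gives (2,2) = 99.
Using row 4: 59 + 154 + 124 + 89 + ? → (4,4) = 545 − 426 = 119.
Row 5: 74 + 69 + 164 + 134 + ? = 545, so (5,5) = 104.
The remaining cell in column 1 is (1,1) = 545 − 431 = 114.
Column 2 must total 545; the given cells sum to 461, so (1,2) = 84.
Main diagonal must total 545; the given cells sum to 436, so (3,3) = 109.
Using anti-diagonal: 64 + 109 + 154 + 74 + ? → (1,5) = 545 − 401 = 144.
The remaining cell in column 3 is (1,3) = 545 − 491 = 54.
The remaining cell in column 5 is (3,5) = 545 − 496 = 49.
Using row 1: 114 + 84 + 54 + 144 + ? → (1,4) = 545 − 396 = 149.
Row 3: 169 + 139 + 109 + 49 + ? = 545, so (3,4) = 79.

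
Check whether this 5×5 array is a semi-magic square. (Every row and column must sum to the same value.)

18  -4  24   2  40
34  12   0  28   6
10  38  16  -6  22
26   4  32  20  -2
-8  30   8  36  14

Row 1: 18 + (-4) + 24 + 2 + 40 = 80.
Row 2: 34 + 12 + 0 + 28 + 6 = 80.
Row 3: 10 + 38 + 16 + (-6) + 22 = 80.
Row 4: 26 + 4 + 32 + 20 + (-2) = 80.
Row 5: -8 + 30 + 8 + 36 + 14 = 80.
Column 1: 18 + 34 + 10 + 26 + (-8) = 80.
Column 2: -4 + 12 + 38 + 4 + 30 = 80.
Column 3: 24 + 0 + 16 + 32 + 8 = 80.
Column 4: 2 + 28 + (-6) + 20 + 36 = 80.
Column 5: 40 + 6 + 22 + (-2) + 14 = 80.
All lines sum to 80.

Yes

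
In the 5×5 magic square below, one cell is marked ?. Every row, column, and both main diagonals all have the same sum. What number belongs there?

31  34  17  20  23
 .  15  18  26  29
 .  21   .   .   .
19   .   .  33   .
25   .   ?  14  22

36

Row 1 is complete and sums to 125; that is the magic constant.
From row 2, 125 − (15 + 18 + 26 + 29) gives (2,1) = 37.
Column 1 must total 125; the given cells sum to 112, so (3,1) = 13.
Using column 4: 20 + 26 + 33 + 14 + ? → (3,4) = 125 − 93 = 32.
The remaining cell in main diagonal is (3,3) = 125 − 101 = 24.
The remaining cell in anti-diagonal is (4,2) = 125 − 98 = 27.
The remaining cell in row 3 is (3,5) = 125 − 90 = 35.
From column 2, 125 − (34 + 15 + 21 + 27) gives (5,2) = 28.
From column 5, 125 − (23 + 29 + 35 + 22) gives (4,5) = 16.
Using row 4: 19 + 27 + 33 + 16 + ? → (4,3) = 125 − 95 = 30.
Row 5: 25 + 28 + 14 + 22 + ? = 125, so (5,3) = 36.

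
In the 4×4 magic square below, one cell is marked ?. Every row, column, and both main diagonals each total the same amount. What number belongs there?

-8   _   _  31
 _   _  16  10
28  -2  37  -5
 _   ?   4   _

19

Row 3 is complete and sums to 58; that is the magic constant.
Column 3 must total 58; the given cells sum to 57, so (1,3) = 1.
The remaining cell in column 4 is (4,4) = 58 − 36 = 22.
From main diagonal, 58 − (-8 + 37 + 22) gives (2,2) = 7.
Anti-diagonal needs 58; the known cells sum to 45, so (4,1) = 13.
Row 1: -8 + 1 + 31 + ? = 58, so (1,2) = 34.
Row 2: 7 + 16 + 10 + ? = 58, so (2,1) = 25.
Row 4: 13 + 4 + 22 + ? = 58, so (4,2) = 19.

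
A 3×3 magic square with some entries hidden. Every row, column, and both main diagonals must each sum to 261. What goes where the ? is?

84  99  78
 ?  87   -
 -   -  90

The remaining cell in column 2 is (3,2) = 261 − 186 = 75.
The remaining cell in column 3 is (2,3) = 261 − 168 = 93.
Anti-diagonal: 78 + 87 + ? = 261, so (3,1) = 96.
From row 2, 261 − (87 + 93) gives (2,1) = 81.

81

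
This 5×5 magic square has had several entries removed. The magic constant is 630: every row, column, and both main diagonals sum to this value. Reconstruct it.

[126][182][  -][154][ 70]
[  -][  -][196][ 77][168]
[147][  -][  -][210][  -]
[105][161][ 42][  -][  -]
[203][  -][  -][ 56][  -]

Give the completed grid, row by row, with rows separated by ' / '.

126 182 98 154 70 / 49 140 196 77 168 / 147 63 119 210 91 / 105 161 42 133 189 / 203 84 175 56 112

The remaining cell in row 1 is (1,3) = 630 − 532 = 98.
Column 1 needs 630; the known cells sum to 581, so (2,1) = 49.
The remaining cell in column 4 is (4,4) = 630 − 497 = 133.
Anti-diagonal must total 630; the given cells sum to 511, so (3,3) = 119.
Row 2: 49 + 196 + 77 + 168 + ? = 630, so (2,2) = 140.
Row 4 must total 630; the given cells sum to 441, so (4,5) = 189.
Column 3: 98 + 196 + 119 + 42 + ? = 630, so (5,3) = 175.
Using main diagonal: 126 + 140 + 119 + 133 + ? → (5,5) = 630 − 518 = 112.
Using row 5: 203 + 175 + 56 + 112 + ? → (5,2) = 630 − 546 = 84.
Column 2 needs 630; the known cells sum to 567, so (3,2) = 63.
Column 5 must total 630; the given cells sum to 539, so (3,5) = 91.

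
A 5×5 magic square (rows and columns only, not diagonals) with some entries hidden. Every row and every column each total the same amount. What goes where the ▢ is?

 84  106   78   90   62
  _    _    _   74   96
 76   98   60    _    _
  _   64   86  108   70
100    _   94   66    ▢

Row 1 is complete and sums to 420; that is the magic constant.
The remaining cell in row 4 is (4,1) = 420 − 328 = 92.
Column 1: 84 + 76 + 92 + 100 + ? = 420, so (2,1) = 68.
Using column 3: 78 + 60 + 86 + 94 + ? → (2,3) = 420 − 318 = 102.
The remaining cell in column 4 is (3,4) = 420 − 338 = 82.
The remaining cell in row 2 is (2,2) = 420 − 340 = 80.
Row 3 must total 420; the given cells sum to 316, so (3,5) = 104.
From column 2, 420 − (106 + 80 + 98 + 64) gives (5,2) = 72.
Column 5 needs 420; the known cells sum to 332, so (5,5) = 88.

88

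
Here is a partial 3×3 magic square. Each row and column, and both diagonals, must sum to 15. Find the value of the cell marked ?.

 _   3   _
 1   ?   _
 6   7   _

Row 3 must total 15; the given cells sum to 13, so (3,3) = 2.
Column 1 needs 15; the known cells sum to 7, so (1,1) = 8.
The remaining cell in column 2 is (2,2) = 15 − 10 = 5.

5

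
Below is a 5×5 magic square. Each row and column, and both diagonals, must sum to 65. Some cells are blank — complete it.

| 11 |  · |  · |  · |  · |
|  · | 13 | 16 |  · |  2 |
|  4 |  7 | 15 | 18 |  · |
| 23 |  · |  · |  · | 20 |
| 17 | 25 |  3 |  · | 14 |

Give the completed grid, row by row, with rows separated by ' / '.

The remaining cell in row 3 is (3,5) = 65 − 44 = 21.
Row 5 must total 65; the given cells sum to 59, so (5,4) = 6.
Column 1 needs 65; the known cells sum to 55, so (2,1) = 10.
Column 5 must total 65; the given cells sum to 57, so (1,5) = 8.
Main diagonal needs 65; the known cells sum to 53, so (4,4) = 12.
Row 2: 10 + 13 + 16 + 2 + ? = 65, so (2,4) = 24.
Column 4 needs 65; the known cells sum to 60, so (1,4) = 5.
From anti-diagonal, 65 − (8 + 24 + 15 + 17) gives (4,2) = 1.
The remaining cell in row 4 is (4,3) = 65 − 56 = 9.
Column 2 must total 65; the given cells sum to 46, so (1,2) = 19.
Column 3 needs 65; the known cells sum to 43, so (1,3) = 22.

11 19 22 5 8 / 10 13 16 24 2 / 4 7 15 18 21 / 23 1 9 12 20 / 17 25 3 6 14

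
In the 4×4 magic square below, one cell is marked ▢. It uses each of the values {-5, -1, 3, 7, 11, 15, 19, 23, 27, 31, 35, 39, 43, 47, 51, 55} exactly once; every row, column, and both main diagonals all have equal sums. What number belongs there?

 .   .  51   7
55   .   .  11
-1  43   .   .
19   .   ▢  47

The 16 entries sum to 400, so each line sums to 400/4 = 100.
From column 1, 100 − (55 + (-1) + 19) gives (1,1) = 27.
Using column 4: 7 + 11 + 47 + ? → (3,4) = 100 − 65 = 35.
From anti-diagonal, 100 − (7 + 43 + 19) gives (2,3) = 31.
Row 1 must total 100; the given cells sum to 85, so (1,2) = 15.
Row 2 needs 100; the known cells sum to 97, so (2,2) = 3.
Row 3: -1 + 43 + 35 + ? = 100, so (3,3) = 23.
The remaining cell in column 2 is (4,2) = 100 − 61 = 39.
Column 3 must total 100; the given cells sum to 105, so (4,3) = -5.

-5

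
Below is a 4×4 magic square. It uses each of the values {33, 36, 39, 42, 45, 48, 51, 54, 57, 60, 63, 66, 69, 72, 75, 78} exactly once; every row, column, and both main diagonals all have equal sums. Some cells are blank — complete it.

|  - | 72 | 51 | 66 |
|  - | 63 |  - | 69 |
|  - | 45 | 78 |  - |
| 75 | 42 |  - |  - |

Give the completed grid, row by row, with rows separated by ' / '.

The 16 entries sum to 888, so each line sums to 888/4 = 222.
Row 1 needs 222; the known cells sum to 189, so (1,1) = 33.
The remaining cell in main diagonal is (4,4) = 222 − 174 = 48.
From anti-diagonal, 222 − (66 + 45 + 75) gives (2,3) = 36.
The remaining cell in row 2 is (2,1) = 222 − 168 = 54.
Row 4: 75 + 42 + 48 + ? = 222, so (4,3) = 57.
Using column 1: 33 + 54 + 75 + ? → (3,1) = 222 − 162 = 60.
Column 4: 66 + 69 + 48 + ? = 222, so (3,4) = 39.

33 72 51 66 / 54 63 36 69 / 60 45 78 39 / 75 42 57 48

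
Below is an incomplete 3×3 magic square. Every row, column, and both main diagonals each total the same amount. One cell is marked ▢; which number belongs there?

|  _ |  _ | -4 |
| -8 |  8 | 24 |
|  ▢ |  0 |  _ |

20

Row 2 is complete and sums to 24; that is the magic constant.
Column 2 must total 24; the given cells sum to 8, so (1,2) = 16.
Column 3 must total 24; the given cells sum to 20, so (3,3) = 4.
Main diagonal: 8 + 4 + ? = 24, so (1,1) = 12.
The remaining cell in anti-diagonal is (3,1) = 24 − 4 = 20.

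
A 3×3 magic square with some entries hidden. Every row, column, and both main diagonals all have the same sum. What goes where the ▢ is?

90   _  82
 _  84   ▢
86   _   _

Anti-diagonal is complete and sums to 252; that is the magic constant.
From row 1, 252 − (90 + 82) gives (1,2) = 80.
Column 1 must total 252; the given cells sum to 176, so (2,1) = 76.
The remaining cell in column 2 is (3,2) = 252 − 164 = 88.
Main diagonal: 90 + 84 + ? = 252, so (3,3) = 78.
Row 2 must total 252; the given cells sum to 160, so (2,3) = 92.

92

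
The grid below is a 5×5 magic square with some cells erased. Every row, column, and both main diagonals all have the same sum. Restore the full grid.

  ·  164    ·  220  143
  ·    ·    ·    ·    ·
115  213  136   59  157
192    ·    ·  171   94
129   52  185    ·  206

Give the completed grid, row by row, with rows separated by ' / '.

Row 3 is already complete: 115 + 213 + 136 + 59 + 157 = 680, so that is the magic constant.
Row 5 must total 680; the given cells sum to 572, so (5,4) = 108.
Using column 4: 220 + 59 + 171 + 108 + ? → (2,4) = 680 − 558 = 122.
From column 5, 680 − (143 + 157 + 94 + 206) gives (2,5) = 80.
Anti-diagonal needs 680; the known cells sum to 530, so (4,2) = 150.
Row 4 must total 680; the given cells sum to 607, so (4,3) = 73.
Column 2 needs 680; the known cells sum to 579, so (2,2) = 101.
Main diagonal needs 680; the known cells sum to 614, so (1,1) = 66.
Row 1 must total 680; the given cells sum to 593, so (1,3) = 87.
From column 1, 680 − (66 + 115 + 192 + 129) gives (2,1) = 178.
Using column 3: 87 + 136 + 73 + 185 + ? → (2,3) = 680 − 481 = 199.

66 164 87 220 143 / 178 101 199 122 80 / 115 213 136 59 157 / 192 150 73 171 94 / 129 52 185 108 206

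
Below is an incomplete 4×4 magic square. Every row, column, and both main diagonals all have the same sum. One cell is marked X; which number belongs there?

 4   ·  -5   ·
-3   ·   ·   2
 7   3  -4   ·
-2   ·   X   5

Column 1 is complete and sums to 6; that is the magic constant.
Using row 3: 7 + 3 + (-4) + ? → (3,4) = 6 − 6 = 0.
Column 4: 2 + 0 + 5 + ? = 6, so (1,4) = -1.
Using main diagonal: 4 + (-4) + 5 + ? → (2,2) = 6 − 5 = 1.
Anti-diagonal needs 6; the known cells sum to 0, so (2,3) = 6.
Row 1: 4 + (-5) + (-1) + ? = 6, so (1,2) = 8.
The remaining cell in column 2 is (4,2) = 6 − 12 = -6.
From column 3, 6 − (-5 + 6 + (-4)) gives (4,3) = 9.

9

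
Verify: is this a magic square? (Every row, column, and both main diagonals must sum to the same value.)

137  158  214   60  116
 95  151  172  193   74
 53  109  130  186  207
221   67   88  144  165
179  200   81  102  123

Yes

Row 1: 137 + 158 + 214 + 60 + 116 = 685.
Row 2: 95 + 151 + 172 + 193 + 74 = 685.
Row 3: 53 + 109 + 130 + 186 + 207 = 685.
Row 4: 221 + 67 + 88 + 144 + 165 = 685.
Row 5: 179 + 200 + 81 + 102 + 123 = 685.
Column 1: 137 + 95 + 53 + 221 + 179 = 685.
Column 2: 158 + 151 + 109 + 67 + 200 = 685.
Column 3: 214 + 172 + 130 + 88 + 81 = 685.
Column 4: 60 + 193 + 186 + 144 + 102 = 685.
Column 5: 116 + 74 + 207 + 165 + 123 = 685.
Main diagonal: 137 + 151 + 130 + 144 + 123 = 685.
Anti-diagonal: 116 + 193 + 130 + 67 + 179 = 685.
All lines sum to 685.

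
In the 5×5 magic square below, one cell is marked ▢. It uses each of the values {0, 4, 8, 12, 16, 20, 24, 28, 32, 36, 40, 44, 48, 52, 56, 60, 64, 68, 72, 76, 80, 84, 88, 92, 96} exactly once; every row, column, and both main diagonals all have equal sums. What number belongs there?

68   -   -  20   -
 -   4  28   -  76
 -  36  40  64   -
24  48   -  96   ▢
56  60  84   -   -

0

The 25 entries sum to 1200, so each line sums to 1200/5 = 240.
Column 2 must total 240; the given cells sum to 148, so (1,2) = 92.
The remaining cell in main diagonal is (5,5) = 240 − 208 = 32.
The remaining cell in row 5 is (5,4) = 240 − 232 = 8.
Column 4 needs 240; the known cells sum to 188, so (2,4) = 52.
Using anti-diagonal: 52 + 40 + 48 + 56 + ? → (1,5) = 240 − 196 = 44.
From row 1, 240 − (68 + 92 + 20 + 44) gives (1,3) = 16.
Row 2: 4 + 28 + 52 + 76 + ? = 240, so (2,1) = 80.
Column 1 needs 240; the known cells sum to 228, so (3,1) = 12.
The remaining cell in column 3 is (4,3) = 240 − 168 = 72.
From row 3, 240 − (12 + 36 + 40 + 64) gives (3,5) = 88.
The remaining cell in row 4 is (4,5) = 240 − 240 = 0.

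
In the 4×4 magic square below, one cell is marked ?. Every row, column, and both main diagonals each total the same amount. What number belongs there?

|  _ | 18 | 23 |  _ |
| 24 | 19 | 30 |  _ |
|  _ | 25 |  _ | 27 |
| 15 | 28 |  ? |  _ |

21

Column 2 is complete and sums to 90; that is the magic constant.
Row 2: 24 + 19 + 30 + ? = 90, so (2,4) = 17.
The remaining cell in anti-diagonal is (1,4) = 90 − 70 = 20.
Using row 1: 18 + 23 + 20 + ? → (1,1) = 90 − 61 = 29.
Using column 1: 29 + 24 + 15 + ? → (3,1) = 90 − 68 = 22.
Column 4: 20 + 17 + 27 + ? = 90, so (4,4) = 26.
From main diagonal, 90 − (29 + 19 + 26) gives (3,3) = 16.
Row 4 needs 90; the known cells sum to 69, so (4,3) = 21.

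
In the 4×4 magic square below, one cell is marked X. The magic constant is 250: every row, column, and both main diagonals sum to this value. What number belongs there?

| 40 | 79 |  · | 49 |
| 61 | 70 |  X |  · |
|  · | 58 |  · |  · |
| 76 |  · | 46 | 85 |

Using row 1: 40 + 79 + 49 + ? → (1,3) = 250 − 168 = 82.
Row 4 must total 250; the given cells sum to 207, so (4,2) = 43.
Column 1 must total 250; the given cells sum to 177, so (3,1) = 73.
The remaining cell in main diagonal is (3,3) = 250 − 195 = 55.
Anti-diagonal: 49 + 58 + 76 + ? = 250, so (2,3) = 67.

67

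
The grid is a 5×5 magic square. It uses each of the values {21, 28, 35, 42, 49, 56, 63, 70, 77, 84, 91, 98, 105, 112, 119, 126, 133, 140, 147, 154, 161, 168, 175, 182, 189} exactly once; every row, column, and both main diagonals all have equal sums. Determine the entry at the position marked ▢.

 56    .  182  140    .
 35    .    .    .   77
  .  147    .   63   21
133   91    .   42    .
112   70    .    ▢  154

The 25 entries sum to 2625, so each line sums to 2625/5 = 525.
From column 1, 525 − (56 + 35 + 133 + 112) gives (3,1) = 189.
Using row 3: 189 + 147 + 63 + 21 + ? → (3,3) = 525 − 420 = 105.
Main diagonal needs 525; the known cells sum to 357, so (2,2) = 168.
Column 2: 168 + 147 + 91 + 70 + ? = 525, so (1,2) = 49.
Row 1 needs 525; the known cells sum to 427, so (1,5) = 98.
The remaining cell in column 5 is (4,5) = 525 − 350 = 175.
Anti-diagonal must total 525; the given cells sum to 406, so (2,4) = 119.
The remaining cell in row 2 is (2,3) = 525 − 399 = 126.
The remaining cell in row 4 is (4,3) = 525 − 441 = 84.
From column 3, 525 − (182 + 126 + 105 + 84) gives (5,3) = 28.
From column 4, 525 − (140 + 119 + 63 + 42) gives (5,4) = 161.

161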